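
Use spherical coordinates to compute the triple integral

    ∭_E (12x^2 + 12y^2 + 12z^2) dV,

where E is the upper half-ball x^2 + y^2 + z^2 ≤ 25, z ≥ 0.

In spherical coordinates, x = ρ sin(φ) cos(θ), y = ρ sin(φ) sin(θ), z = ρ cos(φ), and dV = ρ^2 sin(φ) dρ dφ dθ.

The integrand becomes 12ρ^2, so

    ∭_E (12x^2 + 12y^2 + 12z^2) dV = ∫_{0}^{2π} ∫_{0}^{π/2} ∫_{0}^{5} (12ρ^2) · ρ^2 sin(φ) dρ dφ dθ.

Inner (ρ): 7500sin(φ).
Middle (φ): 7500.
Outer (θ): 15000π.

Therefore the triple integral equals 15000π.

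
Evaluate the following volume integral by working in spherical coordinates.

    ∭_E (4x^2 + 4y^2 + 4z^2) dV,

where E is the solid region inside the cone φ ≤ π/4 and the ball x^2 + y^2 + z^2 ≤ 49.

In spherical coordinates, x = ρ sin(φ) cos(θ), y = ρ sin(φ) sin(θ), z = ρ cos(φ), and dV = ρ^2 sin(φ) dρ dφ dθ.

The integrand becomes 4ρ^2, so

    ∭_E (4x^2 + 4y^2 + 4z^2) dV = ∫_{0}^{2π} ∫_{0}^{π/4} ∫_{0}^{7} (4ρ^2) · ρ^2 sin(φ) dρ dφ dθ.

Inner (ρ): 67228sin(φ)/5.
Middle (φ): 67228/5 - 33614sqrt(2)/5.
Outer (θ): 67228π (2 - sqrt(2))/5.

Therefore the triple integral equals 67228π (2 - sqrt(2))/5.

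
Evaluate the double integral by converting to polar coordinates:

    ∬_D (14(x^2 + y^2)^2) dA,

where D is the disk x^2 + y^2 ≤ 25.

The region D is 0 ≤ r ≤ 5, 0 ≤ θ ≤ 2π in polar coordinates, where x = r cos(θ), y = r sin(θ), and dA = r dr dθ.

Under the substitution, the integrand becomes 14r^4, so

    ∬_D (14(x^2 + y^2)^2) dA = ∫_{0}^{2π} ∫_{0}^{5} (14r^4) · r dr dθ.

Inner integral (in r): ∫_{0}^{5} (14r^4) · r dr = 109375/3.

Outer integral (in θ): ∫_{0}^{2π} (109375/3) dθ = 218750π/3.

Therefore ∬_D (14(x^2 + y^2)^2) dA = 218750π/3.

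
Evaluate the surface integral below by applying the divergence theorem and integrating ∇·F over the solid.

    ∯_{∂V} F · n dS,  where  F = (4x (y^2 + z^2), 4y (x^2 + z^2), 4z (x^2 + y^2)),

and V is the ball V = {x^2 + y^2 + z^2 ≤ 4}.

By the divergence theorem,

    ∯_{∂V} F · n dS = ∭_V (∇ · F) dV.

Compute the divergence:
    ∇ · F = ∂F_x/∂x + ∂F_y/∂y + ∂F_z/∂z = 4y^2 + 4z^2 + 4x^2 + 4z^2 + 4x^2 + 4y^2 = 8x^2 + 8y^2 + 8z^2.

In spherical coordinates, x = ρ sin(φ) cos(θ), y = ρ sin(φ) sin(θ), z = ρ cos(φ), dV = ρ^2 sin(φ) dρ dφ dθ, with 0 ≤ ρ ≤ 2, 0 ≤ φ ≤ π, 0 ≤ θ ≤ 2π.

The integrand, after substitution and multiplying by the volume element, becomes (8ρ^2) · ρ^2 sin(φ), so

    ∭_V (∇·F) dV = ∫_0^{2π} ∫_0^{π} ∫_0^{2} (8ρ^2) · ρ^2 sin(φ) dρ dφ dθ.

Inner (ρ from 0 to 2): 256sin(φ)/5.
Middle (φ from 0 to π): 512/5.
Outer (θ from 0 to 2π): 1024π/5.

Therefore ∯_{∂V} F · n dS = 1024π/5.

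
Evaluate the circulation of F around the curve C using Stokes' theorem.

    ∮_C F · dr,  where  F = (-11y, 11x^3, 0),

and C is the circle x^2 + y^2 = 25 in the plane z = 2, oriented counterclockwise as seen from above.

Let S be the flat disk x^2 + y^2 ≤ 25 in the plane z = 2, with upward unit normal n̂ = ẑ. By Stokes' theorem,

    ∮_C F · dr = ∬_S (∇ × F) · n̂ dS = ∬_D (curl F)_z dA,

where D is the disk x^2 + y^2 ≤ 25.

Compute the curl of F = (-11y, 11x^3, 0):
    (∇ × F)_x = ∂F_z/∂y - ∂F_y/∂z = 0,
    (∇ × F)_y = ∂F_x/∂z - ∂F_z/∂x = 0,
    (∇ × F)_z = ∂F_y/∂x - ∂F_x/∂y = 33x^2 + 11.

On z = 2, (curl F)_z = 33x^2 + 11.

Convert to polar (x = r cos θ, y = r sin θ, dA = r dr dθ); the integrand becomes 33r^2cos(θ)^2 + 11, so

    ∬_D (curl F)_z dA = ∫_0^{2π} ∫_0^{5} (33r^2cos(θ)^2 + 11) · r dr dθ.

Inner (r from 0 to 5): 20625cos(θ)^2/4 + 275/2.
Outer (θ from 0 to 2π): 21725π/4.

Therefore ∮_C F · dr = 21725π/4.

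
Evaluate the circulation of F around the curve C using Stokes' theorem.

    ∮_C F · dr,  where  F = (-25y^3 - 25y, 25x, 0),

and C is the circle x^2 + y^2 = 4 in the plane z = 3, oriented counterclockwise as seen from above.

Let S be the flat disk x^2 + y^2 ≤ 4 in the plane z = 3, with upward unit normal n̂ = ẑ. By Stokes' theorem,

    ∮_C F · dr = ∬_S (∇ × F) · n̂ dS = ∬_D (curl F)_z dA,

where D is the disk x^2 + y^2 ≤ 4.

Compute the curl of F = (-25y^3 - 25y, 25x, 0):
    (∇ × F)_x = ∂F_z/∂y - ∂F_y/∂z = 0,
    (∇ × F)_y = ∂F_x/∂z - ∂F_z/∂x = 0,
    (∇ × F)_z = ∂F_y/∂x - ∂F_x/∂y = 75y^2 + 50.

On z = 3, (curl F)_z = 75y^2 + 50.

Convert to polar (x = r cos θ, y = r sin θ, dA = r dr dθ); the integrand becomes 75r^2sin(θ)^2 + 50, so

    ∬_D (curl F)_z dA = ∫_0^{2π} ∫_0^{2} (75r^2sin(θ)^2 + 50) · r dr dθ.

Inner (r from 0 to 2): 300sin(θ)^2 + 100.
Outer (θ from 0 to 2π): 500π.

Therefore ∮_C F · dr = 500π.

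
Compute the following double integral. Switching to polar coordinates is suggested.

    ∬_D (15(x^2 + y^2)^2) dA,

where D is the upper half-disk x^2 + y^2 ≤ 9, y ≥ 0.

The region D is 0 ≤ r ≤ 3, 0 ≤ θ ≤ π in polar coordinates, where x = r cos(θ), y = r sin(θ), and dA = r dr dθ.

Under the substitution, the integrand becomes 15r^4, so

    ∬_D (15(x^2 + y^2)^2) dA = ∫_{0}^{π} ∫_{0}^{3} (15r^4) · r dr dθ.

Inner integral (in r): ∫_{0}^{3} (15r^4) · r dr = 3645/2.

Outer integral (in θ): ∫_{0}^{π} (3645/2) dθ = 3645π/2.

Therefore ∬_D (15(x^2 + y^2)^2) dA = 3645π/2.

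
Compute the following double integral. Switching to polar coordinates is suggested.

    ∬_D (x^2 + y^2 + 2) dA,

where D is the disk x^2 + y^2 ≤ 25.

The region D is 0 ≤ r ≤ 5, 0 ≤ θ ≤ 2π in polar coordinates, where x = r cos(θ), y = r sin(θ), and dA = r dr dθ.

Under the substitution, the integrand becomes r^2 + 2, so

    ∬_D (x^2 + y^2 + 2) dA = ∫_{0}^{2π} ∫_{0}^{5} (r^2 + 2) · r dr dθ.

Inner integral (in r): ∫_{0}^{5} (r^2 + 2) · r dr = 725/4.

Outer integral (in θ): ∫_{0}^{2π} (725/4) dθ = 725π/2.

Therefore ∬_D (x^2 + y^2 + 2) dA = 725π/2.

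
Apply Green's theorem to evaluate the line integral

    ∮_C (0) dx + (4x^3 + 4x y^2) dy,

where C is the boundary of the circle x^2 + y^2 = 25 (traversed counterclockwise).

Green's theorem converts the closed line integral into a double integral over the enclosed region D:

    ∮_C P dx + Q dy = ∬_D (∂Q/∂x - ∂P/∂y) dA.

Here P = 0, Q = 4x^3 + 4x y^2, so

    ∂Q/∂x = 12x^2 + 4y^2,    ∂P/∂y = 0,
    ∂Q/∂x - ∂P/∂y = 12x^2 + 4y^2.

D is the region x^2 + y^2 ≤ 25. Evaluating the double integral:

In polar coordinates (x = r cos θ, y = r sin θ, dA = r dr dθ) the integrand becomes 4r^2(cos(2θ) + 2), so

    ∬_D (12x^2 + 4y^2) dA = ∫_0^{2π} ∫_0^{5} (4r^2(cos(2θ) + 2)) · r dr dθ.

Inner (r from 0 to 5): 625cos(2θ) + 1250.
Outer (θ from 0 to 2π): 2500π.

Therefore ∮_C P dx + Q dy = 2500π.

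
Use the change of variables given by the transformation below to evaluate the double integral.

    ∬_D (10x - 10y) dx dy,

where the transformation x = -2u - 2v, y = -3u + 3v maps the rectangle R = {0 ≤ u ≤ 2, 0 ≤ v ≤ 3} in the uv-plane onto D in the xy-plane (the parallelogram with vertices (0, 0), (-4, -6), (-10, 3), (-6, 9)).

Compute the Jacobian determinant of (x, y) with respect to (u, v):

    ∂(x,y)/∂(u,v) = | -2  -2 | = (-2)(3) - (-2)(-3) = -12.
                   | -3  3 |

Its absolute value is |J| = 12 (the area scaling factor).

Substituting x = -2u - 2v, y = -3u + 3v into the integrand,

    10x - 10y → 10u - 50v,

so the integral becomes

    ∬_R (10u - 50v) · |J| du dv = ∫_0^2 ∫_0^3 (120u - 600v) dv du.

Inner (v): 360u - 2700.
Outer (u): -4680.

Therefore ∬_D (10x - 10y) dx dy = -4680.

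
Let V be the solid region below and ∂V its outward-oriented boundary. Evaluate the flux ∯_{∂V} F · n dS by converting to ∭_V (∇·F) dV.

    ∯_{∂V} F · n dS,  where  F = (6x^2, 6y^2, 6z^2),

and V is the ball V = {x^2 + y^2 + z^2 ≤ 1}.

By the divergence theorem,

    ∯_{∂V} F · n dS = ∭_V (∇ · F) dV.

Compute the divergence:
    ∇ · F = ∂F_x/∂x + ∂F_y/∂y + ∂F_z/∂z = 12x + 12y + 12z.

In spherical coordinates, x = ρ sin(φ) cos(θ), y = ρ sin(φ) sin(θ), z = ρ cos(φ), dV = ρ^2 sin(φ) dρ dφ dθ, with 0 ≤ ρ ≤ 1, 0 ≤ φ ≤ π, 0 ≤ θ ≤ 2π.

The integrand, after substitution and multiplying by the volume element, becomes (12ρ (sqrt(2)sin(φ)sin(θ + π/4) + cos(φ))) · ρ^2 sin(φ), so

    ∭_V (∇·F) dV = ∫_0^{2π} ∫_0^{π} ∫_0^{1} (12ρ (sqrt(2)sin(φ)sin(θ + π/4) + cos(φ))) · ρ^2 sin(φ) dρ dφ dθ.

Inner (ρ from 0 to 1): 3(sqrt(2)sin(φ)sin(θ + π/4) + cos(φ))sin(φ).
Middle (φ from 0 to π): 3sqrt(2)π sin(θ + π/4)/2.
Outer (θ from 0 to 2π): 0.

Therefore ∯_{∂V} F · n dS = 0.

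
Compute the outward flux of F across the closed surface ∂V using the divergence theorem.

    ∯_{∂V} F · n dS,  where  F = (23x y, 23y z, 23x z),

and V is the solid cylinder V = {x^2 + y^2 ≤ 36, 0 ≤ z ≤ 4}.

By the divergence theorem,

    ∯_{∂V} F · n dS = ∭_V (∇ · F) dV.

Compute the divergence:
    ∇ · F = ∂F_x/∂x + ∂F_y/∂y + ∂F_z/∂z = 23y + 23z + 23x = 23x + 23y + 23z.

In cylindrical coordinates, x = r cos(θ), y = r sin(θ), z = z, dV = r dr dθ dz, with 0 ≤ r ≤ 6, 0 ≤ θ ≤ 2π, 0 ≤ z ≤ 4.

The integrand, after substitution and multiplying by the volume element, becomes (23sqrt(2)r sin(θ + π/4) + 23z) · r, so

    ∭_V (∇·F) dV = ∫_0^{2π} ∫_0^{6} ∫_0^{4} (23sqrt(2)r sin(θ + π/4) + 23z) · r dz dr dθ.

Inner (z from 0 to 4): 92r (sqrt(2)r sin(θ + π/4) + 2).
Middle (r from 0 to 6): 6624sqrt(2)sin(θ + π/4) + 3312.
Outer (θ from 0 to 2π): 6624π.

Therefore ∯_{∂V} F · n dS = 6624π.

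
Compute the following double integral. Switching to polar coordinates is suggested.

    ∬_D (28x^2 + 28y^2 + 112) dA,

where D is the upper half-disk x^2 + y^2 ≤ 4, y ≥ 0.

The region D is 0 ≤ r ≤ 2, 0 ≤ θ ≤ π in polar coordinates, where x = r cos(θ), y = r sin(θ), and dA = r dr dθ.

Under the substitution, the integrand becomes 28r^2 + 112, so

    ∬_D (28x^2 + 28y^2 + 112) dA = ∫_{0}^{π} ∫_{0}^{2} (28r^2 + 112) · r dr dθ.

Inner integral (in r): ∫_{0}^{2} (28r^2 + 112) · r dr = 336.

Outer integral (in θ): ∫_{0}^{π} (336) dθ = 336π.

Therefore ∬_D (28x^2 + 28y^2 + 112) dA = 336π.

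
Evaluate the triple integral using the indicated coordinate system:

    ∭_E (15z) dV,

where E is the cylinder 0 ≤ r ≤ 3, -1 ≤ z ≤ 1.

In cylindrical coordinates, x = r cos(θ), y = r sin(θ), z = z, and dV = r dr dθ dz.

The integrand becomes 15z, so

    ∭_E (15z) dV = ∫_{0}^{2π} ∫_{0}^{3} ∫_{-1}^{1} (15z) · r dz dr dθ.

Inner (z): 0.
Middle (r from 0 to 3): 0.
Outer (θ): 0.

Therefore the triple integral equals 0.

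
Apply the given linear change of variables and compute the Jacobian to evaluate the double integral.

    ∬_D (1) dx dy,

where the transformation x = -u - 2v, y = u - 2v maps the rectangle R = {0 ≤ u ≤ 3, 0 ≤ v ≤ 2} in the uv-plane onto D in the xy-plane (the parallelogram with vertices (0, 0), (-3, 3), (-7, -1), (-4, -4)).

Compute the Jacobian determinant of (x, y) with respect to (u, v):

    ∂(x,y)/∂(u,v) = | -1  -2 | = (-1)(-2) - (-2)(1) = 4.
                   | 1  -2 |

Its absolute value is |J| = 4 (the area scaling factor).

Substituting x = -u - 2v, y = u - 2v into the integrand,

    1 → 1,

so the integral becomes

    ∬_R (1) · |J| du dv = ∫_0^3 ∫_0^2 (4) dv du.

Inner (v): 8.
Outer (u): 24.

Therefore ∬_D (1) dx dy = 24.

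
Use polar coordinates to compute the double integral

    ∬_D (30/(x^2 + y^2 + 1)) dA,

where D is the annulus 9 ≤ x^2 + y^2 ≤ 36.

The region D is 3 ≤ r ≤ 6, 0 ≤ θ ≤ 2π in polar coordinates, where x = r cos(θ), y = r sin(θ), and dA = r dr dθ.

Under the substitution, the integrand becomes 30/(r^2 + 1), so

    ∬_D (30/(x^2 + y^2 + 1)) dA = ∫_{0}^{2π} ∫_{3}^{6} (30/(r^2 + 1)) · r dr dθ.

Inner integral (in r): ∫_{3}^{6} (30/(r^2 + 1)) · r dr = log(333446267951815307088493/1000000000000000).

Outer integral (in θ): ∫_{0}^{2π} (log(333446267951815307088493/1000000000000000)) dθ = log((333446267951815307088493/1000000000000000)^(2π)).

Therefore ∬_D (30/(x^2 + y^2 + 1)) dA = log((333446267951815307088493/1000000000000000)^(2π)).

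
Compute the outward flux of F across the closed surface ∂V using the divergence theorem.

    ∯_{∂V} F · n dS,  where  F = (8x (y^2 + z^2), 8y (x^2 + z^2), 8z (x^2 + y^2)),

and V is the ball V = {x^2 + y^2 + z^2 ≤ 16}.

By the divergence theorem,

    ∯_{∂V} F · n dS = ∭_V (∇ · F) dV.

Compute the divergence:
    ∇ · F = ∂F_x/∂x + ∂F_y/∂y + ∂F_z/∂z = 8y^2 + 8z^2 + 8x^2 + 8z^2 + 8x^2 + 8y^2 = 16x^2 + 16y^2 + 16z^2.

In spherical coordinates, x = ρ sin(φ) cos(θ), y = ρ sin(φ) sin(θ), z = ρ cos(φ), dV = ρ^2 sin(φ) dρ dφ dθ, with 0 ≤ ρ ≤ 4, 0 ≤ φ ≤ π, 0 ≤ θ ≤ 2π.

The integrand, after substitution and multiplying by the volume element, becomes (16ρ^2) · ρ^2 sin(φ), so

    ∭_V (∇·F) dV = ∫_0^{2π} ∫_0^{π} ∫_0^{4} (16ρ^2) · ρ^2 sin(φ) dρ dφ dθ.

Inner (ρ from 0 to 4): 16384sin(φ)/5.
Middle (φ from 0 to π): 32768/5.
Outer (θ from 0 to 2π): 65536π/5.

Therefore ∯_{∂V} F · n dS = 65536π/5.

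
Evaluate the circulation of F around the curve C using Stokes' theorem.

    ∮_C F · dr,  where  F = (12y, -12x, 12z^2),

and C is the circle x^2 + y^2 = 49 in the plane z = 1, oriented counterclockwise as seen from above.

Let S be the flat disk x^2 + y^2 ≤ 49 in the plane z = 1, with upward unit normal n̂ = ẑ. By Stokes' theorem,

    ∮_C F · dr = ∬_S (∇ × F) · n̂ dS = ∬_D (curl F)_z dA,

where D is the disk x^2 + y^2 ≤ 49.

Compute the curl of F = (12y, -12x, 12z^2):
    (∇ × F)_x = ∂F_z/∂y - ∂F_y/∂z = 0,
    (∇ × F)_y = ∂F_x/∂z - ∂F_z/∂x = 0,
    (∇ × F)_z = ∂F_y/∂x - ∂F_x/∂y = -24.

On z = 1, (curl F)_z = -24.

Convert to polar (x = r cos θ, y = r sin θ, dA = r dr dθ); the integrand becomes -24, so

    ∬_D (curl F)_z dA = ∫_0^{2π} ∫_0^{7} (-24) · r dr dθ.

Inner (r from 0 to 7): -588.
Outer (θ from 0 to 2π): -1176π.

Therefore ∮_C F · dr = -1176π.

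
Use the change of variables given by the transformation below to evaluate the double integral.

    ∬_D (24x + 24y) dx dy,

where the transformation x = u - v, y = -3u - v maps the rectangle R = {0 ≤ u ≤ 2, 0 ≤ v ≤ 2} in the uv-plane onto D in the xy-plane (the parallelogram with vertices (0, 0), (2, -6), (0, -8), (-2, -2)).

Compute the Jacobian determinant of (x, y) with respect to (u, v):

    ∂(x,y)/∂(u,v) = | 1  -1 | = (1)(-1) - (-1)(-3) = -4.
                   | -3  -1 |

Its absolute value is |J| = 4 (the area scaling factor).

Substituting x = u - v, y = -3u - v into the integrand,

    24x + 24y → -48u - 48v,

so the integral becomes

    ∬_R (-48u - 48v) · |J| du dv = ∫_0^2 ∫_0^2 (-192u - 192v) dv du.

Inner (v): -384u - 384.
Outer (u): -1536.

Therefore ∬_D (24x + 24y) dx dy = -1536.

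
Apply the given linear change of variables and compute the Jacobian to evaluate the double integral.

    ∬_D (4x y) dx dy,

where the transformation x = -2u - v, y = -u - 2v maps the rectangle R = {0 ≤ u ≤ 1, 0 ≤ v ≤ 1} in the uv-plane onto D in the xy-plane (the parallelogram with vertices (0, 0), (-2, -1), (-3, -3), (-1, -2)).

Compute the Jacobian determinant of (x, y) with respect to (u, v):

    ∂(x,y)/∂(u,v) = | -2  -1 | = (-2)(-2) - (-1)(-1) = 3.
                   | -1  -2 |

Its absolute value is |J| = 3 (the area scaling factor).

Substituting x = -2u - v, y = -u - 2v into the integrand,

    4x y → 8u^2 + 20u v + 8v^2,

so the integral becomes

    ∬_R (8u^2 + 20u v + 8v^2) · |J| du dv = ∫_0^1 ∫_0^1 (24u^2 + 60u v + 24v^2) dv du.

Inner (v): 24u^2 + 30u + 8.
Outer (u): 31.

Therefore ∬_D (4x y) dx dy = 31.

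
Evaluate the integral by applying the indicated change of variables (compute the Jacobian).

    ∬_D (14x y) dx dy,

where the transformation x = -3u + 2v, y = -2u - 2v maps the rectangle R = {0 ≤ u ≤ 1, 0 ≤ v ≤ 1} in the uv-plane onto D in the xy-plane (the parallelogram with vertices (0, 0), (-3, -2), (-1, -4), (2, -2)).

Compute the Jacobian determinant of (x, y) with respect to (u, v):

    ∂(x,y)/∂(u,v) = | -3  2 | = (-3)(-2) - (2)(-2) = 10.
                   | -2  -2 |

Its absolute value is |J| = 10 (the area scaling factor).

Substituting x = -3u + 2v, y = -2u - 2v into the integrand,

    14x y → 84u^2 + 28u v - 56v^2,

so the integral becomes

    ∬_R (84u^2 + 28u v - 56v^2) · |J| du dv = ∫_0^1 ∫_0^1 (840u^2 + 280u v - 560v^2) dv du.

Inner (v): 840u^2 + 140u - 560/3.
Outer (u): 490/3.

Therefore ∬_D (14x y) dx dy = 490/3.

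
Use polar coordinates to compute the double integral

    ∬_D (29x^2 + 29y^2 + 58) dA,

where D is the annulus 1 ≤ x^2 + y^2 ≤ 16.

The region D is 1 ≤ r ≤ 4, 0 ≤ θ ≤ 2π in polar coordinates, where x = r cos(θ), y = r sin(θ), and dA = r dr dθ.

Under the substitution, the integrand becomes 29r^2 + 58, so

    ∬_D (29x^2 + 29y^2 + 58) dA = ∫_{0}^{2π} ∫_{1}^{4} (29r^2 + 58) · r dr dθ.

Inner integral (in r): ∫_{1}^{4} (29r^2 + 58) · r dr = 9135/4.

Outer integral (in θ): ∫_{0}^{2π} (9135/4) dθ = 9135π/2.

Therefore ∬_D (29x^2 + 29y^2 + 58) dA = 9135π/2.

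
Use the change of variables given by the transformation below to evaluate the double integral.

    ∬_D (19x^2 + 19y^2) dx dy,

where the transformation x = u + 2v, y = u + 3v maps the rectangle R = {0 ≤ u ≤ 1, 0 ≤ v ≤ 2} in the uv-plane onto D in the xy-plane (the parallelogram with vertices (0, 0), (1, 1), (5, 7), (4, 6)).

Compute the Jacobian determinant of (x, y) with respect to (u, v):

    ∂(x,y)/∂(u,v) = | 1  2 | = (1)(3) - (2)(1) = 1.
                   | 1  3 |

Its absolute value is |J| = 1 (the area scaling factor).

Substituting x = u + 2v, y = u + 3v into the integrand,

    19x^2 + 19y^2 → 38u^2 + 190u v + 247v^2,

so the integral becomes

    ∬_R (38u^2 + 190u v + 247v^2) · |J| du dv = ∫_0^1 ∫_0^2 (38u^2 + 190u v + 247v^2) dv du.

Inner (v): 76u^2 + 380u + 1976/3.
Outer (u): 874.

Therefore ∬_D (19x^2 + 19y^2) dx dy = 874.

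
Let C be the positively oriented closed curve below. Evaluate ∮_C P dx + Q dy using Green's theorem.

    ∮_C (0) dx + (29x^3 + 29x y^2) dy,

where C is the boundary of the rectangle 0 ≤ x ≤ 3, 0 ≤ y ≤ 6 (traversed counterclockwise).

Green's theorem converts the closed line integral into a double integral over the enclosed region D:

    ∮_C P dx + Q dy = ∬_D (∂Q/∂x - ∂P/∂y) dA.

Here P = 0, Q = 29x^3 + 29x y^2, so

    ∂Q/∂x = 87x^2 + 29y^2,    ∂P/∂y = 0,
    ∂Q/∂x - ∂P/∂y = 87x^2 + 29y^2.

D is the region 0 ≤ x ≤ 3, 0 ≤ y ≤ 6. Evaluating the double integral:

    ∬_D (87x^2 + 29y^2) dA = ∫_0^{3} ∫_0^{6} (87x^2 + 29y^2) dy dx.

Inner (y from 0 to 6): 522x^2 + 2088.
Outer (x from 0 to 3): 10962.

Therefore ∮_C P dx + Q dy = 10962.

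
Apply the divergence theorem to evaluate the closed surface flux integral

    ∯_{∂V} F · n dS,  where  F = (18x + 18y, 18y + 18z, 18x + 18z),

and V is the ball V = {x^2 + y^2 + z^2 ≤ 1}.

By the divergence theorem,

    ∯_{∂V} F · n dS = ∭_V (∇ · F) dV.

Compute the divergence:
    ∇ · F = ∂F_x/∂x + ∂F_y/∂y + ∂F_z/∂z = 18 + 18 + 18 = 54.

In spherical coordinates, x = ρ sin(φ) cos(θ), y = ρ sin(φ) sin(θ), z = ρ cos(φ), dV = ρ^2 sin(φ) dρ dφ dθ, with 0 ≤ ρ ≤ 1, 0 ≤ φ ≤ π, 0 ≤ θ ≤ 2π.

The integrand, after substitution and multiplying by the volume element, becomes (54) · ρ^2 sin(φ), so

    ∭_V (∇·F) dV = ∫_0^{2π} ∫_0^{π} ∫_0^{1} (54) · ρ^2 sin(φ) dρ dφ dθ.

Inner (ρ from 0 to 1): 18sin(φ).
Middle (φ from 0 to π): 36.
Outer (θ from 0 to 2π): 72π.

Therefore ∯_{∂V} F · n dS = 72π.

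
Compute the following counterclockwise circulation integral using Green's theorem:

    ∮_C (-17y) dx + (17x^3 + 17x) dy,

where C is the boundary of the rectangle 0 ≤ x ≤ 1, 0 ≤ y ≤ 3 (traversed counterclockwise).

Green's theorem converts the closed line integral into a double integral over the enclosed region D:

    ∮_C P dx + Q dy = ∬_D (∂Q/∂x - ∂P/∂y) dA.

Here P = -17y, Q = 17x^3 + 17x, so

    ∂Q/∂x = 51x^2 + 17,    ∂P/∂y = -17,
    ∂Q/∂x - ∂P/∂y = 51x^2 + 34.

D is the region 0 ≤ x ≤ 1, 0 ≤ y ≤ 3. Evaluating the double integral:

    ∬_D (51x^2 + 34) dA = ∫_0^{1} ∫_0^{3} (51x^2 + 34) dy dx.

Inner (y from 0 to 3): 153x^2 + 102.
Outer (x from 0 to 1): 153.

Therefore ∮_C P dx + Q dy = 153.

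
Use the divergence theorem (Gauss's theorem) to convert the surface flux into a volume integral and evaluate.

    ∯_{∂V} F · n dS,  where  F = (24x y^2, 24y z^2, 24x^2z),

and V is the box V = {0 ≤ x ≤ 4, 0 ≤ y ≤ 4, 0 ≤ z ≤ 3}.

By the divergence theorem,

    ∯_{∂V} F · n dS = ∭_V (∇ · F) dV.

Compute the divergence:
    ∇ · F = ∂F_x/∂x + ∂F_y/∂y + ∂F_z/∂z = 24y^2 + 24z^2 + 24x^2 = 24x^2 + 24y^2 + 24z^2.

V is a rectangular box, so dV = dx dy dz with 0 ≤ x ≤ 4, 0 ≤ y ≤ 4, 0 ≤ z ≤ 3.

Integrate (24x^2 + 24y^2 + 24z^2) over V as an iterated integral:

    ∭_V (∇·F) dV = ∫_0^{4} ∫_0^{4} ∫_0^{3} (24x^2 + 24y^2 + 24z^2) dz dy dx.

Inner (z from 0 to 3): 72x^2 + 72y^2 + 216.
Middle (y from 0 to 4): 288x^2 + 2400.
Outer (x from 0 to 4): 15744.

Therefore ∯_{∂V} F · n dS = 15744.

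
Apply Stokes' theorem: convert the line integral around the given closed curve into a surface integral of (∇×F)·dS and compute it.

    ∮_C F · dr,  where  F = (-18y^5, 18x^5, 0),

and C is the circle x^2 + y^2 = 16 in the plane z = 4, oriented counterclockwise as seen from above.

Let S be the flat disk x^2 + y^2 ≤ 16 in the plane z = 4, with upward unit normal n̂ = ẑ. By Stokes' theorem,

    ∮_C F · dr = ∬_S (∇ × F) · n̂ dS = ∬_D (curl F)_z dA,

where D is the disk x^2 + y^2 ≤ 16.

Compute the curl of F = (-18y^5, 18x^5, 0):
    (∇ × F)_x = ∂F_z/∂y - ∂F_y/∂z = 0,
    (∇ × F)_y = ∂F_x/∂z - ∂F_z/∂x = 0,
    (∇ × F)_z = ∂F_y/∂x - ∂F_x/∂y = 90x^4 + 90y^4.

On z = 4, (curl F)_z = 90x^4 + 90y^4.

Convert to polar (x = r cos θ, y = r sin θ, dA = r dr dθ); the integrand becomes 90r^4(sin(θ)^4 + cos(θ)^4), so

    ∬_D (curl F)_z dA = ∫_0^{2π} ∫_0^{4} (90r^4(sin(θ)^4 + cos(θ)^4)) · r dr dθ.

Inner (r from 0 to 4): 61440sin(θ)^4 + 61440cos(θ)^4.
Outer (θ from 0 to 2π): 92160π.

Therefore ∮_C F · dr = 92160π.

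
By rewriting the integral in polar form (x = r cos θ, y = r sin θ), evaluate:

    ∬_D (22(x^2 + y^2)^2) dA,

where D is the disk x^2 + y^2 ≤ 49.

The region D is 0 ≤ r ≤ 7, 0 ≤ θ ≤ 2π in polar coordinates, where x = r cos(θ), y = r sin(θ), and dA = r dr dθ.

Under the substitution, the integrand becomes 22r^4, so

    ∬_D (22(x^2 + y^2)^2) dA = ∫_{0}^{2π} ∫_{0}^{7} (22r^4) · r dr dθ.

Inner integral (in r): ∫_{0}^{7} (22r^4) · r dr = 1294139/3.

Outer integral (in θ): ∫_{0}^{2π} (1294139/3) dθ = 2588278π/3.

Therefore ∬_D (22(x^2 + y^2)^2) dA = 2588278π/3.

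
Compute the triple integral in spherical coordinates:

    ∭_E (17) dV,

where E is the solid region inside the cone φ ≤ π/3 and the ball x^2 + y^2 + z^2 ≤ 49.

In spherical coordinates, x = ρ sin(φ) cos(θ), y = ρ sin(φ) sin(θ), z = ρ cos(φ), and dV = ρ^2 sin(φ) dρ dφ dθ.

The integrand becomes 17, so

    ∭_E (17) dV = ∫_{0}^{2π} ∫_{0}^{π/3} ∫_{0}^{7} (17) · ρ^2 sin(φ) dρ dφ dθ.

Inner (ρ): 5831sin(φ)/3.
Middle (φ): 5831/6.
Outer (θ): 5831π/3.

Therefore the triple integral equals 5831π/3.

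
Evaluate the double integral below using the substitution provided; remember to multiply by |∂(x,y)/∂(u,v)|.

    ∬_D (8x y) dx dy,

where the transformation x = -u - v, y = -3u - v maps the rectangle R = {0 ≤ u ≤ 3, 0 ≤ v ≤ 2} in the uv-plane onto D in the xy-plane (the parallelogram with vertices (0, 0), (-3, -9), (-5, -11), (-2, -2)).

Compute the Jacobian determinant of (x, y) with respect to (u, v):

    ∂(x,y)/∂(u,v) = | -1  -1 | = (-1)(-1) - (-1)(-3) = -2.
                   | -3  -1 |

Its absolute value is |J| = 2 (the area scaling factor).

Substituting x = -u - v, y = -3u - v into the integrand,

    8x y → 24u^2 + 32u v + 8v^2,

so the integral becomes

    ∬_R (24u^2 + 32u v + 8v^2) · |J| du dv = ∫_0^3 ∫_0^2 (48u^2 + 64u v + 16v^2) dv du.

Inner (v): 96u^2 + 128u + 128/3.
Outer (u): 1568.

Therefore ∬_D (8x y) dx dy = 1568.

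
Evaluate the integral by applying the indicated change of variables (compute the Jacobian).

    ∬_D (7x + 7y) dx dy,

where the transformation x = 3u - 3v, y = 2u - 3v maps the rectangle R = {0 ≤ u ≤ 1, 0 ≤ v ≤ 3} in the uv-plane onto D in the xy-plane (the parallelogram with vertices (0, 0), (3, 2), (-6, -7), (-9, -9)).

Compute the Jacobian determinant of (x, y) with respect to (u, v):

    ∂(x,y)/∂(u,v) = | 3  -3 | = (3)(-3) - (-3)(2) = -3.
                   | 2  -3 |

Its absolute value is |J| = 3 (the area scaling factor).

Substituting x = 3u - 3v, y = 2u - 3v into the integrand,

    7x + 7y → 35u - 42v,

so the integral becomes

    ∬_R (35u - 42v) · |J| du dv = ∫_0^1 ∫_0^3 (105u - 126v) dv du.

Inner (v): 315u - 567.
Outer (u): -819/2.

Therefore ∬_D (7x + 7y) dx dy = -819/2.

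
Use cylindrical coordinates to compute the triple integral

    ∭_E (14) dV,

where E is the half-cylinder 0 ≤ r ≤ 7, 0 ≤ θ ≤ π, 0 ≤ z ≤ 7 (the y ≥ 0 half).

In cylindrical coordinates, x = r cos(θ), y = r sin(θ), z = z, and dV = r dr dθ dz.

The integrand becomes 14, so

    ∭_E (14) dV = ∫_{0}^{π} ∫_{0}^{7} ∫_{0}^{7} (14) · r dz dr dθ.

Inner (z): 98r.
Middle (r from 0 to 7): 2401.
Outer (θ): 2401π.

Therefore the triple integral equals 2401π.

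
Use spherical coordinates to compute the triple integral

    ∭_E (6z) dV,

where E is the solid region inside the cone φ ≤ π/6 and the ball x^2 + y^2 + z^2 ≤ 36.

In spherical coordinates, x = ρ sin(φ) cos(θ), y = ρ sin(φ) sin(θ), z = ρ cos(φ), and dV = ρ^2 sin(φ) dρ dφ dθ.

The integrand becomes 6ρ cos(φ), so

    ∭_E (6z) dV = ∫_{0}^{2π} ∫_{0}^{π/6} ∫_{0}^{6} (6ρ cos(φ)) · ρ^2 sin(φ) dρ dφ dθ.

Inner (ρ): 972sin(2φ).
Middle (φ): 243.
Outer (θ): 486π.

Therefore the triple integral equals 486π.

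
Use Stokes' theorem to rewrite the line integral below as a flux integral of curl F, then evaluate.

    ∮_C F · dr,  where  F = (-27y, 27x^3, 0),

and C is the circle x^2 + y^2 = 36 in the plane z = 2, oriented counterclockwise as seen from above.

Let S be the flat disk x^2 + y^2 ≤ 36 in the plane z = 2, with upward unit normal n̂ = ẑ. By Stokes' theorem,

    ∮_C F · dr = ∬_S (∇ × F) · n̂ dS = ∬_D (curl F)_z dA,

where D is the disk x^2 + y^2 ≤ 36.

Compute the curl of F = (-27y, 27x^3, 0):
    (∇ × F)_x = ∂F_z/∂y - ∂F_y/∂z = 0,
    (∇ × F)_y = ∂F_x/∂z - ∂F_z/∂x = 0,
    (∇ × F)_z = ∂F_y/∂x - ∂F_x/∂y = 81x^2 + 27.

On z = 2, (curl F)_z = 81x^2 + 27.

Convert to polar (x = r cos θ, y = r sin θ, dA = r dr dθ); the integrand becomes 81r^2cos(θ)^2 + 27, so

    ∬_D (curl F)_z dA = ∫_0^{2π} ∫_0^{6} (81r^2cos(θ)^2 + 27) · r dr dθ.

Inner (r from 0 to 6): 26244cos(θ)^2 + 486.
Outer (θ from 0 to 2π): 27216π.

Therefore ∮_C F · dr = 27216π.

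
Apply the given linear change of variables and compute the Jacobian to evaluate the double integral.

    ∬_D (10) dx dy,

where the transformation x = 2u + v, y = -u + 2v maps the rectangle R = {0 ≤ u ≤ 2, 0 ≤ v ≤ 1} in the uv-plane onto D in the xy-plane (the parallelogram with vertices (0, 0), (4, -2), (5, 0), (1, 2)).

Compute the Jacobian determinant of (x, y) with respect to (u, v):

    ∂(x,y)/∂(u,v) = | 2  1 | = (2)(2) - (1)(-1) = 5.
                   | -1  2 |

Its absolute value is |J| = 5 (the area scaling factor).

Substituting x = 2u + v, y = -u + 2v into the integrand,

    10 → 10,

so the integral becomes

    ∬_R (10) · |J| du dv = ∫_0^2 ∫_0^1 (50) dv du.

Inner (v): 50.
Outer (u): 100.

Therefore ∬_D (10) dx dy = 100.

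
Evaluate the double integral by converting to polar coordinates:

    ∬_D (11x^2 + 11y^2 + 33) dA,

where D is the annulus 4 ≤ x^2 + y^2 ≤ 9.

The region D is 2 ≤ r ≤ 3, 0 ≤ θ ≤ 2π in polar coordinates, where x = r cos(θ), y = r sin(θ), and dA = r dr dθ.

Under the substitution, the integrand becomes 11r^2 + 33, so

    ∬_D (11x^2 + 11y^2 + 33) dA = ∫_{0}^{2π} ∫_{2}^{3} (11r^2 + 33) · r dr dθ.

Inner integral (in r): ∫_{2}^{3} (11r^2 + 33) · r dr = 1045/4.

Outer integral (in θ): ∫_{0}^{2π} (1045/4) dθ = 1045π/2.

Therefore ∬_D (11x^2 + 11y^2 + 33) dA = 1045π/2.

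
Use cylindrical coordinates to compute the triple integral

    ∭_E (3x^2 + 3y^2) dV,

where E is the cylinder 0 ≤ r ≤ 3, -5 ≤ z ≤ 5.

In cylindrical coordinates, x = r cos(θ), y = r sin(θ), z = z, and dV = r dr dθ dz.

The integrand becomes 3r^2, so

    ∭_E (3x^2 + 3y^2) dV = ∫_{0}^{2π} ∫_{0}^{3} ∫_{-5}^{5} (3r^2) · r dz dr dθ.

Inner (z): 30r^3.
Middle (r from 0 to 3): 1215/2.
Outer (θ): 1215π.

Therefore the triple integral equals 1215π.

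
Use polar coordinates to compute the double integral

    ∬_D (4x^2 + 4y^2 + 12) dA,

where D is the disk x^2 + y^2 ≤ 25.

The region D is 0 ≤ r ≤ 5, 0 ≤ θ ≤ 2π in polar coordinates, where x = r cos(θ), y = r sin(θ), and dA = r dr dθ.

Under the substitution, the integrand becomes 4r^2 + 12, so

    ∬_D (4x^2 + 4y^2 + 12) dA = ∫_{0}^{2π} ∫_{0}^{5} (4r^2 + 12) · r dr dθ.

Inner integral (in r): ∫_{0}^{5} (4r^2 + 12) · r dr = 775.

Outer integral (in θ): ∫_{0}^{2π} (775) dθ = 1550π.

Therefore ∬_D (4x^2 + 4y^2 + 12) dA = 1550π.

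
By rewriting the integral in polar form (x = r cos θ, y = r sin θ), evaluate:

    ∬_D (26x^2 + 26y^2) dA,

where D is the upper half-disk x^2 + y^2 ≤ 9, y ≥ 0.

The region D is 0 ≤ r ≤ 3, 0 ≤ θ ≤ π in polar coordinates, where x = r cos(θ), y = r sin(θ), and dA = r dr dθ.

Under the substitution, the integrand becomes 26r^2, so

    ∬_D (26x^2 + 26y^2) dA = ∫_{0}^{π} ∫_{0}^{3} (26r^2) · r dr dθ.

Inner integral (in r): ∫_{0}^{3} (26r^2) · r dr = 1053/2.

Outer integral (in θ): ∫_{0}^{π} (1053/2) dθ = 1053π/2.

Therefore ∬_D (26x^2 + 26y^2) dA = 1053π/2.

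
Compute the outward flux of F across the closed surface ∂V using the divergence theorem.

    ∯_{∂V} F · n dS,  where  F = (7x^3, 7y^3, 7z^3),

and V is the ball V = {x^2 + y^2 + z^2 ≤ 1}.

By the divergence theorem,

    ∯_{∂V} F · n dS = ∭_V (∇ · F) dV.

Compute the divergence:
    ∇ · F = ∂F_x/∂x + ∂F_y/∂y + ∂F_z/∂z = 21x^2 + 21y^2 + 21z^2.

In spherical coordinates, x = ρ sin(φ) cos(θ), y = ρ sin(φ) sin(θ), z = ρ cos(φ), dV = ρ^2 sin(φ) dρ dφ dθ, with 0 ≤ ρ ≤ 1, 0 ≤ φ ≤ π, 0 ≤ θ ≤ 2π.

The integrand, after substitution and multiplying by the volume element, becomes (21ρ^2) · ρ^2 sin(φ), so

    ∭_V (∇·F) dV = ∫_0^{2π} ∫_0^{π} ∫_0^{1} (21ρ^2) · ρ^2 sin(φ) dρ dφ dθ.

Inner (ρ from 0 to 1): 21sin(φ)/5.
Middle (φ from 0 to π): 42/5.
Outer (θ from 0 to 2π): 84π/5.

Therefore ∯_{∂V} F · n dS = 84π/5.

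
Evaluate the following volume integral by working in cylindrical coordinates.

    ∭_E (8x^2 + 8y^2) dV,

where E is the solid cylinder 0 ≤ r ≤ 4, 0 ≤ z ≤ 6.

In cylindrical coordinates, x = r cos(θ), y = r sin(θ), z = z, and dV = r dr dθ dz.

The integrand becomes 8r^2, so

    ∭_E (8x^2 + 8y^2) dV = ∫_{0}^{2π} ∫_{0}^{4} ∫_{0}^{6} (8r^2) · r dz dr dθ.

Inner (z): 48r^3.
Middle (r from 0 to 4): 3072.
Outer (θ): 6144π.

Therefore the triple integral equals 6144π.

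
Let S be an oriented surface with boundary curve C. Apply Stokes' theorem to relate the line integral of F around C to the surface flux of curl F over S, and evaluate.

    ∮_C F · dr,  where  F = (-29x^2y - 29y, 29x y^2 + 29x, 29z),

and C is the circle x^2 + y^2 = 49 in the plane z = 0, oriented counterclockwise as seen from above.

Let S be the flat disk x^2 + y^2 ≤ 49 in the plane z = 0, with upward unit normal n̂ = ẑ. By Stokes' theorem,

    ∮_C F · dr = ∬_S (∇ × F) · n̂ dS = ∬_D (curl F)_z dA,

where D is the disk x^2 + y^2 ≤ 49.

Compute the curl of F = (-29x^2y - 29y, 29x y^2 + 29x, 29z):
    (∇ × F)_x = ∂F_z/∂y - ∂F_y/∂z = 0,
    (∇ × F)_y = ∂F_x/∂z - ∂F_z/∂x = 0,
    (∇ × F)_z = ∂F_y/∂x - ∂F_x/∂y = 29x^2 + 29y^2 + 58.

On z = 0, (curl F)_z = 29x^2 + 29y^2 + 58.

Convert to polar (x = r cos θ, y = r sin θ, dA = r dr dθ); the integrand becomes 29r^2 + 58, so

    ∬_D (curl F)_z dA = ∫_0^{2π} ∫_0^{7} (29r^2 + 58) · r dr dθ.

Inner (r from 0 to 7): 75313/4.
Outer (θ from 0 to 2π): 75313π/2.

Therefore ∮_C F · dr = 75313π/2.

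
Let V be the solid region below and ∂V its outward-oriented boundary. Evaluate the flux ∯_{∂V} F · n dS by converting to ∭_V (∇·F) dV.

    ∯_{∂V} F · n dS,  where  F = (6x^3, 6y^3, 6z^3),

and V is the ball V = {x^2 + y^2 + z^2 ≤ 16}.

By the divergence theorem,

    ∯_{∂V} F · n dS = ∭_V (∇ · F) dV.

Compute the divergence:
    ∇ · F = ∂F_x/∂x + ∂F_y/∂y + ∂F_z/∂z = 18x^2 + 18y^2 + 18z^2.

In spherical coordinates, x = ρ sin(φ) cos(θ), y = ρ sin(φ) sin(θ), z = ρ cos(φ), dV = ρ^2 sin(φ) dρ dφ dθ, with 0 ≤ ρ ≤ 4, 0 ≤ φ ≤ π, 0 ≤ θ ≤ 2π.

The integrand, after substitution and multiplying by the volume element, becomes (18ρ^2) · ρ^2 sin(φ), so

    ∭_V (∇·F) dV = ∫_0^{2π} ∫_0^{π} ∫_0^{4} (18ρ^2) · ρ^2 sin(φ) dρ dφ dθ.

Inner (ρ from 0 to 4): 18432sin(φ)/5.
Middle (φ from 0 to π): 36864/5.
Outer (θ from 0 to 2π): 73728π/5.

Therefore ∯_{∂V} F · n dS = 73728π/5.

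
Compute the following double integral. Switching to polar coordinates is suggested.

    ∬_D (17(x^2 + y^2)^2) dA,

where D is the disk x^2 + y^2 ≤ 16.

The region D is 0 ≤ r ≤ 4, 0 ≤ θ ≤ 2π in polar coordinates, where x = r cos(θ), y = r sin(θ), and dA = r dr dθ.

Under the substitution, the integrand becomes 17r^4, so

    ∬_D (17(x^2 + y^2)^2) dA = ∫_{0}^{2π} ∫_{0}^{4} (17r^4) · r dr dθ.

Inner integral (in r): ∫_{0}^{4} (17r^4) · r dr = 34816/3.

Outer integral (in θ): ∫_{0}^{2π} (34816/3) dθ = 69632π/3.

Therefore ∬_D (17(x^2 + y^2)^2) dA = 69632π/3.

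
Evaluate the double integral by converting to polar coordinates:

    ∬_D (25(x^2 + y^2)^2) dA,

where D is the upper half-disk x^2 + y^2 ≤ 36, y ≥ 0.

The region D is 0 ≤ r ≤ 6, 0 ≤ θ ≤ π in polar coordinates, where x = r cos(θ), y = r sin(θ), and dA = r dr dθ.

Under the substitution, the integrand becomes 25r^4, so

    ∬_D (25(x^2 + y^2)^2) dA = ∫_{0}^{π} ∫_{0}^{6} (25r^4) · r dr dθ.

Inner integral (in r): ∫_{0}^{6} (25r^4) · r dr = 194400.

Outer integral (in θ): ∫_{0}^{π} (194400) dθ = 194400π.

Therefore ∬_D (25(x^2 + y^2)^2) dA = 194400π.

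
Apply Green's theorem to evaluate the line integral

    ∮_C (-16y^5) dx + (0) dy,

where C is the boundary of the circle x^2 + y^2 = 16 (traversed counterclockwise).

Green's theorem converts the closed line integral into a double integral over the enclosed region D:

    ∮_C P dx + Q dy = ∬_D (∂Q/∂x - ∂P/∂y) dA.

Here P = -16y^5, Q = 0, so

    ∂Q/∂x = 0,    ∂P/∂y = -80y^4,
    ∂Q/∂x - ∂P/∂y = 80y^4.

D is the region x^2 + y^2 ≤ 16. Evaluating the double integral:

In polar coordinates (x = r cos θ, y = r sin θ, dA = r dr dθ) the integrand becomes 80r^4sin(θ)^4, so

    ∬_D (80y^4) dA = ∫_0^{2π} ∫_0^{4} (80r^4sin(θ)^4) · r dr dθ.

Inner (r from 0 to 4): 163840sin(θ)^4/3.
Outer (θ from 0 to 2π): 40960π.

Therefore ∮_C P dx + Q dy = 40960π.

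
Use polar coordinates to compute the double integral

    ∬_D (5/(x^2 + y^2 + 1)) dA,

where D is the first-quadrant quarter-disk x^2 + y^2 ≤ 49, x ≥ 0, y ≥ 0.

The region D is 0 ≤ r ≤ 7, 0 ≤ θ ≤ π/2 in polar coordinates, where x = r cos(θ), y = r sin(θ), and dA = r dr dθ.

Under the substitution, the integrand becomes 5/(r^2 + 1), so

    ∬_D (5/(x^2 + y^2 + 1)) dA = ∫_{0}^{π/2} ∫_{0}^{7} (5/(r^2 + 1)) · r dr dθ.

Inner integral (in r): ∫_{0}^{7} (5/(r^2 + 1)) · r dr = 5log(50)/2.

Outer integral (in θ): ∫_{0}^{π/2} (5log(50)/2) dθ = 5π log(50)/4.

Therefore ∬_D (5/(x^2 + y^2 + 1)) dA = 5π log(50)/4.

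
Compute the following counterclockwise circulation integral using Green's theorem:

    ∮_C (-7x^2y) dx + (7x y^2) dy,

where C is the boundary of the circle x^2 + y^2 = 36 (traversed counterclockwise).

Green's theorem converts the closed line integral into a double integral over the enclosed region D:

    ∮_C P dx + Q dy = ∬_D (∂Q/∂x - ∂P/∂y) dA.

Here P = -7x^2y, Q = 7x y^2, so

    ∂Q/∂x = 7y^2,    ∂P/∂y = -7x^2,
    ∂Q/∂x - ∂P/∂y = 7x^2 + 7y^2.

D is the region x^2 + y^2 ≤ 36. Evaluating the double integral:

In polar coordinates (x = r cos θ, y = r sin θ, dA = r dr dθ) the integrand becomes 7r^2, so

    ∬_D (7x^2 + 7y^2) dA = ∫_0^{2π} ∫_0^{6} (7r^2) · r dr dθ.

Inner (r from 0 to 6): 2268.
Outer (θ from 0 to 2π): 4536π.

Therefore ∮_C P dx + Q dy = 4536π.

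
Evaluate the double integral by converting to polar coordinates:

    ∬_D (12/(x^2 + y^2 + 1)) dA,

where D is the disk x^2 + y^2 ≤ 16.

The region D is 0 ≤ r ≤ 4, 0 ≤ θ ≤ 2π in polar coordinates, where x = r cos(θ), y = r sin(θ), and dA = r dr dθ.

Under the substitution, the integrand becomes 12/(r^2 + 1), so

    ∬_D (12/(x^2 + y^2 + 1)) dA = ∫_{0}^{2π} ∫_{0}^{4} (12/(r^2 + 1)) · r dr dθ.

Inner integral (in r): ∫_{0}^{4} (12/(r^2 + 1)) · r dr = log(24137569).

Outer integral (in θ): ∫_{0}^{2π} (log(24137569)) dθ = 12π log(17).

Therefore ∬_D (12/(x^2 + y^2 + 1)) dA = 12π log(17).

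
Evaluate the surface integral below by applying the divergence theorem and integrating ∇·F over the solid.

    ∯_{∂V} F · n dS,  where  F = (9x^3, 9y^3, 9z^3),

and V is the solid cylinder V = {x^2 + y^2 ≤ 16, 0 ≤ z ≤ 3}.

By the divergence theorem,

    ∯_{∂V} F · n dS = ∭_V (∇ · F) dV.

Compute the divergence:
    ∇ · F = ∂F_x/∂x + ∂F_y/∂y + ∂F_z/∂z = 27x^2 + 27y^2 + 27z^2.

In cylindrical coordinates, x = r cos(θ), y = r sin(θ), z = z, dV = r dr dθ dz, with 0 ≤ r ≤ 4, 0 ≤ θ ≤ 2π, 0 ≤ z ≤ 3.

The integrand, after substitution and multiplying by the volume element, becomes (27r^2 + 27z^2) · r, so

    ∭_V (∇·F) dV = ∫_0^{2π} ∫_0^{4} ∫_0^{3} (27r^2 + 27z^2) · r dz dr dθ.

Inner (z from 0 to 3): 81r (r^2 + 3).
Middle (r from 0 to 4): 7128.
Outer (θ from 0 to 2π): 14256π.

Therefore ∯_{∂V} F · n dS = 14256π.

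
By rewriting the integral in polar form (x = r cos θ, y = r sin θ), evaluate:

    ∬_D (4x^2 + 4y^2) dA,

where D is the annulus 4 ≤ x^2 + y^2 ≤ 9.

The region D is 2 ≤ r ≤ 3, 0 ≤ θ ≤ 2π in polar coordinates, where x = r cos(θ), y = r sin(θ), and dA = r dr dθ.

Under the substitution, the integrand becomes 4r^2, so

    ∬_D (4x^2 + 4y^2) dA = ∫_{0}^{2π} ∫_{2}^{3} (4r^2) · r dr dθ.

Inner integral (in r): ∫_{2}^{3} (4r^2) · r dr = 65.

Outer integral (in θ): ∫_{0}^{2π} (65) dθ = 130π.

Therefore ∬_D (4x^2 + 4y^2) dA = 130π.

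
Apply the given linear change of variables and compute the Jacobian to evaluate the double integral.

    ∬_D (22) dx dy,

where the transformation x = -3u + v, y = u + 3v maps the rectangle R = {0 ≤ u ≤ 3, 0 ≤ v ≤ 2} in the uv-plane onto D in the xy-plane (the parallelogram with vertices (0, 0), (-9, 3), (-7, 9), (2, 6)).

Compute the Jacobian determinant of (x, y) with respect to (u, v):

    ∂(x,y)/∂(u,v) = | -3  1 | = (-3)(3) - (1)(1) = -10.
                   | 1  3 |

Its absolute value is |J| = 10 (the area scaling factor).

Substituting x = -3u + v, y = u + 3v into the integrand,

    22 → 22,

so the integral becomes

    ∬_R (22) · |J| du dv = ∫_0^3 ∫_0^2 (220) dv du.

Inner (v): 440.
Outer (u): 1320.

Therefore ∬_D (22) dx dy = 1320.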